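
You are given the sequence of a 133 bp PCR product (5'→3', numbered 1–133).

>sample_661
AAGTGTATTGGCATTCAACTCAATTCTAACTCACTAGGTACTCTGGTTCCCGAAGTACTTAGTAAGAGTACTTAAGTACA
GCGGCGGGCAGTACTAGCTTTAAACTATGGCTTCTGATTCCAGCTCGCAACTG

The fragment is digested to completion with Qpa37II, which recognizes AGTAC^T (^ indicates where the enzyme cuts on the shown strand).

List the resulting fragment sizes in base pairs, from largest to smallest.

58, 39, 23, 13 bp

Qpa37II sites (AGTACT) start at positions 54, 67, 90.
Qpa37II cuts after base 5 of each site (before the last base), so after positions 58, 71, 94.
Linear molecule, 3 cuts → 4 fragments:
  1–58 → 58 bp
  59–71 → 13 bp
  72–94 → 23 bp
  95–133 → 39 bp
Sorted largest to smallest: 58, 39, 23, 13 bp.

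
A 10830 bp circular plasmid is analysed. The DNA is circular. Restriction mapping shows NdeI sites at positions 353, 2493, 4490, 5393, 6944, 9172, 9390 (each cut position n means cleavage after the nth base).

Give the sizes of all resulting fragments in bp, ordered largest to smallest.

2228, 2140, 1997, 1793, 1551, 903, 218 bp

Circular molecule, 7 cuts → 7 fragments:
  2493 − 353 = 2140 bp
  4490 − 2493 = 1997 bp
  5393 − 4490 = 903 bp
  6944 − 5393 = 1551 bp
  9172 − 6944 = 2228 bp
  9390 − 9172 = 218 bp
  wrap: 10830 − 9390 + 353 = 1793 bp
Sorted largest to smallest: 2228, 2140, 1997, 1793, 1551, 903, 218 bp.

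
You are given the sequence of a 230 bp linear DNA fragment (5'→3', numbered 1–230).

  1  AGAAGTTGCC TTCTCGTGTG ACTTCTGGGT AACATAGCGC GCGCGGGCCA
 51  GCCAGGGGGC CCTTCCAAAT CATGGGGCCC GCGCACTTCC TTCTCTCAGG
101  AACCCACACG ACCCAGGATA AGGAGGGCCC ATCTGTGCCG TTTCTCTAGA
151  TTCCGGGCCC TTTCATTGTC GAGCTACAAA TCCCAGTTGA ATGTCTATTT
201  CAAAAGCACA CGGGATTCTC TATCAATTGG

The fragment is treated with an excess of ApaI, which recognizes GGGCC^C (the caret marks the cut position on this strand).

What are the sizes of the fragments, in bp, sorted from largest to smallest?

ApaI sites (GGGCCC) start at positions 57, 75, 125, 155.
ApaI cuts after base 5 of each site (before the last base), so after positions 61, 79, 129, 159.
Linear molecule, 4 cuts → 5 fragments:
  1–61 → 61 bp
  62–79 → 18 bp
  80–129 → 50 bp
  130–159 → 30 bp
  160–230 → 71 bp
Sorted largest to smallest: 71, 61, 50, 30, 18 bp.

71, 61, 50, 30, 18 bp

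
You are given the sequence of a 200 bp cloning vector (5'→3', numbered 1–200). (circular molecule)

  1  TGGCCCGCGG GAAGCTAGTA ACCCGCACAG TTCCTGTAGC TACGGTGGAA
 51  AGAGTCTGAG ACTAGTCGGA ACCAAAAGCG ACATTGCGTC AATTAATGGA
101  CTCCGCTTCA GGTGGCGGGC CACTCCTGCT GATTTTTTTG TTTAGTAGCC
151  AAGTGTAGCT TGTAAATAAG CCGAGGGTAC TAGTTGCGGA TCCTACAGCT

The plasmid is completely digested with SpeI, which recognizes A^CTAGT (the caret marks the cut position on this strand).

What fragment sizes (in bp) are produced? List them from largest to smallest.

118, 82 bp

SpeI sites (ACTAGT) start at positions 61, 179.
SpeI cuts after the first base of each site, so after positions 61, 179.
Circular molecule, 2 cuts → 2 fragments:
  62–179 → 118 bp
  180–200 then 1–61 → 21 + 61 = 82 bp
Sorted largest to smallest: 118, 82 bp.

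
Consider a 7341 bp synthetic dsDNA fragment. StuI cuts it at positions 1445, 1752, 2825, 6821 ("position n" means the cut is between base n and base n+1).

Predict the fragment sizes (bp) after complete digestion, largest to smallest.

3996, 1445, 1073, 520, 307 bp

Linear molecule, 4 cuts → 5 fragments:
  1445 − 0 = 1445 bp
  1752 − 1445 = 307 bp
  2825 − 1752 = 1073 bp
  6821 − 2825 = 3996 bp
  7341 − 6821 = 520 bp
Sorted largest to smallest: 3996, 1445, 1073, 520, 307 bp.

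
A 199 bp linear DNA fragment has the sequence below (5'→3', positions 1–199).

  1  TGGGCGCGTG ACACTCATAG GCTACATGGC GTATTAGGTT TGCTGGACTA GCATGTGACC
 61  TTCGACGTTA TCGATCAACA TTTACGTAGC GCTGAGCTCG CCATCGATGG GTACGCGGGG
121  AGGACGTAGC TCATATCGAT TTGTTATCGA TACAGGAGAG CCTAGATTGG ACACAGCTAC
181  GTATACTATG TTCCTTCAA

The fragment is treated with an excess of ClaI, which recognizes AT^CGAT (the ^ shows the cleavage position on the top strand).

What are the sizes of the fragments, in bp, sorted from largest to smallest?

ClaI sites (ATCGAT) start at positions 70, 103, 135, 146.
ClaI cuts after base 2 of each site, so after positions 71, 104, 136, 147.
Linear molecule, 4 cuts → 5 fragments:
  1–71 → 71 bp
  72–104 → 33 bp
  105–136 → 32 bp
  137–147 → 11 bp
  148–199 → 52 bp
Sorted largest to smallest: 71, 52, 33, 32, 11 bp.

71, 52, 33, 32, 11 bp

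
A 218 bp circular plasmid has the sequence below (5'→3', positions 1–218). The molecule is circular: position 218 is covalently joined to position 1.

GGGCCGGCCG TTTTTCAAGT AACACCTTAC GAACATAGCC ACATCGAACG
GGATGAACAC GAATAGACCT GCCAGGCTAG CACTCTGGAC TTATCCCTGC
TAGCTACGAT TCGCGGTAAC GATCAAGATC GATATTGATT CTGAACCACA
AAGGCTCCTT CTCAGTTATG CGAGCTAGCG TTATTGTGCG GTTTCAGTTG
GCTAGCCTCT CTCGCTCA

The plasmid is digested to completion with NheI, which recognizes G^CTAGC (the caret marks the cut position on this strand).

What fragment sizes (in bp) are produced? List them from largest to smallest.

93, 75, 27, 23 bp

NheI sites (GCTAGC) start at positions 76, 99, 174, 201.
NheI cuts after the first base of each site, so after positions 76, 99, 174, 201.
Circular molecule, 4 cuts → 4 fragments:
  77–99 → 23 bp
  100–174 → 75 bp
  175–201 → 27 bp
  202–218 then 1–76 → 17 + 76 = 93 bp
Sorted largest to smallest: 93, 75, 27, 23 bp.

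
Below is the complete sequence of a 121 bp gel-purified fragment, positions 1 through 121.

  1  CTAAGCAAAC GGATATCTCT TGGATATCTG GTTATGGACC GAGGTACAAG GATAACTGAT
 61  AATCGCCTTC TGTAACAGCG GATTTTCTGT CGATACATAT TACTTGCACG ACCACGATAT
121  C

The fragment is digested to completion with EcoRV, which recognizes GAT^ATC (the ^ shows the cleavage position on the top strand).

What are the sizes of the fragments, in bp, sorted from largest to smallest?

93, 14, 11, 3 bp

EcoRV sites (GATATC) start at positions 12, 23, 116.
EcoRV cuts after base 3 of each site, so after positions 14, 25, 118.
Linear molecule, 3 cuts → 4 fragments:
  1–14 → 14 bp
  15–25 → 11 bp
  26–118 → 93 bp
  119–121 → 3 bp
Sorted largest to smallest: 93, 14, 11, 3 bp.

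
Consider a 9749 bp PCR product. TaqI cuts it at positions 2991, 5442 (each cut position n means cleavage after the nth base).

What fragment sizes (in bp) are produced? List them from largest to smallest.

Linear molecule, 2 cuts → 3 fragments:
  2991 − 0 = 2991 bp
  5442 − 2991 = 2451 bp
  9749 − 5442 = 4307 bp
Sorted largest to smallest: 4307, 2991, 2451 bp.

4307, 2991, 2451 bp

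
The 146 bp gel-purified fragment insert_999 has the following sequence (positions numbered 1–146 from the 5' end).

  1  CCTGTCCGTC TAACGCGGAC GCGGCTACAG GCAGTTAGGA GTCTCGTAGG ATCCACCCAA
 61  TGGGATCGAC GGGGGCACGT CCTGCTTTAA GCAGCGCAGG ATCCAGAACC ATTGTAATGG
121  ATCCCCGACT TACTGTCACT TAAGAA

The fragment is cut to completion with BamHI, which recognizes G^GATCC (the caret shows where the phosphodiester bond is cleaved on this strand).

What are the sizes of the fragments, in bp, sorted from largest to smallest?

50, 49, 27, 20 bp

BamHI sites (GGATCC) start at positions 49, 99, 119.
BamHI cuts after the first base of each site, so after positions 49, 99, 119.
Linear molecule, 3 cuts → 4 fragments:
  1–49 → 49 bp
  50–99 → 50 bp
  100–119 → 20 bp
  120–146 → 27 bp
Sorted largest to smallest: 50, 49, 27, 20 bp.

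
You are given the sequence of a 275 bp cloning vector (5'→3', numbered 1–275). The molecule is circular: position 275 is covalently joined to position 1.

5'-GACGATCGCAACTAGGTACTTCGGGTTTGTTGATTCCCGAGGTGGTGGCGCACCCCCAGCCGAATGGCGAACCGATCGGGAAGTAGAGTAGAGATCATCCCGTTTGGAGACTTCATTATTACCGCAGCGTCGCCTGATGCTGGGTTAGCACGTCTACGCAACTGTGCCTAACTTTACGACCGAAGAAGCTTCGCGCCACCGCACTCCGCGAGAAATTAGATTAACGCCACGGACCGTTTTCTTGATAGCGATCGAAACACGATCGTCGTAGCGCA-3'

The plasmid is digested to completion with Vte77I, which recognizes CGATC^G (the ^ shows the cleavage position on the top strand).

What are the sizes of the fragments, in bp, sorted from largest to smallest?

176, 70, 18, 11 bp

Vte77I sites (CGATCG) start at positions 3, 73, 249, 260.
Vte77I cuts after base 5 of each site (before the last base), so after positions 7, 77, 253, 264.
Circular molecule, 4 cuts → 4 fragments:
  8–77 → 70 bp
  78–253 → 176 bp
  254–264 → 11 bp
  265–275 then 1–7 → 11 + 7 = 18 bp
Sorted largest to smallest: 176, 70, 18, 11 bp.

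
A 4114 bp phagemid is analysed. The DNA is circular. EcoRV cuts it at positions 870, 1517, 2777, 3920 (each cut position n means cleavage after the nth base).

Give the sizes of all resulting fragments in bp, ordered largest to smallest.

Circular molecule, 4 cuts → 4 fragments:
  1517 − 870 = 647 bp
  2777 − 1517 = 1260 bp
  3920 − 2777 = 1143 bp
  wrap: 4114 − 3920 + 870 = 1064 bp
Sorted largest to smallest: 1260, 1143, 1064, 647 bp.

1260, 1143, 1064, 647 bp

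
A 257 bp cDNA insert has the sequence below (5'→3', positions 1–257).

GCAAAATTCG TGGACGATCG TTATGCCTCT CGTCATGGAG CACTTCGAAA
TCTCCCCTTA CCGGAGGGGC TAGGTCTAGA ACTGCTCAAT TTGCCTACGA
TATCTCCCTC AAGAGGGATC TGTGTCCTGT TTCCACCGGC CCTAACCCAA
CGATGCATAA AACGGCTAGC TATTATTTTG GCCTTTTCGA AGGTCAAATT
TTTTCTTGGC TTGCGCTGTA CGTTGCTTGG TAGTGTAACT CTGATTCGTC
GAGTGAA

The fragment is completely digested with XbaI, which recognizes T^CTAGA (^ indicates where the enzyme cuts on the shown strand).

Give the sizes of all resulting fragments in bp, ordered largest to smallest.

The XbaI site (TCTAGA) starts at position 75.
XbaI cuts after the first base of each site, so after position 75.
Linear molecule, 1 cut → 2 fragments:
  1–75 → 75 bp
  76–257 → 182 bp
Sorted largest to smallest: 182, 75 bp.

182, 75 bp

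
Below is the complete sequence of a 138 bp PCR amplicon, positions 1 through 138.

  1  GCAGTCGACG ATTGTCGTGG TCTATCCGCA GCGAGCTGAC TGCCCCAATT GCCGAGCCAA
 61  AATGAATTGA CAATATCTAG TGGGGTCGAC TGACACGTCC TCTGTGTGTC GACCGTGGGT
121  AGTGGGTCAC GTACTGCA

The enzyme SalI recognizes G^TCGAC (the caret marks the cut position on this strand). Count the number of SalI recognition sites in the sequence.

GTCGAC occurs starting at positions 4, 85, 108.
SalI cuts at 3 sites.

3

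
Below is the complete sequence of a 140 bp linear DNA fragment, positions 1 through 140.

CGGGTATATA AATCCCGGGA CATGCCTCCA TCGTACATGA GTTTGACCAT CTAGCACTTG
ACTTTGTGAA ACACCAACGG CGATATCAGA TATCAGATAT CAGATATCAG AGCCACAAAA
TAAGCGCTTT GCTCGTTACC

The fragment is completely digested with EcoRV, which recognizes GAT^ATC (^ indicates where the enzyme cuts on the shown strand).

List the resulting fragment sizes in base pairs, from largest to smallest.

84, 35, 7, 7, 7 bp

EcoRV sites (GATATC) start at positions 82, 89, 96, 103.
EcoRV cuts after base 3 of each site, so after positions 84, 91, 98, 105.
Linear molecule, 4 cuts → 5 fragments:
  1–84 → 84 bp
  85–91 → 7 bp
  92–98 → 7 bp
  99–105 → 7 bp
  106–140 → 35 bp
Sorted largest to smallest: 84, 35, 7, 7, 7 bp.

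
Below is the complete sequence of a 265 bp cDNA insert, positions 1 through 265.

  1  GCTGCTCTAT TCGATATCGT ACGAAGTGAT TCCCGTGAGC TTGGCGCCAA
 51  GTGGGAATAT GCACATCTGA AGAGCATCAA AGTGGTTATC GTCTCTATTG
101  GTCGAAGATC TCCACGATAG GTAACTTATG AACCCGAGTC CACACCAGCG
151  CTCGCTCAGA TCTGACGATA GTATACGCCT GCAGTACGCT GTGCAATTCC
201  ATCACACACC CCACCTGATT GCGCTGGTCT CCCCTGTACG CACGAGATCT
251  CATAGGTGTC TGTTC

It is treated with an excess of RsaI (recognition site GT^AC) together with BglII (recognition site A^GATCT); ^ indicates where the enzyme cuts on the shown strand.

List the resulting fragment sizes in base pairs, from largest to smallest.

RsaI sites (GTAC) start at positions 19, 184, 236.
RsaI cuts after base 2 of each site, so after positions 20, 185, 237.
BglII sites (AGATCT) start at positions 106, 158, 245.
BglII cuts after the first base of each site, so after positions 106, 158, 245.
Combined cut positions: 20, 106, 158, 185, 237, 245.
Linear molecule, 6 cuts → 7 fragments:
  1–20 → 20 bp
  21–106 → 86 bp
  107–158 → 52 bp
  159–185 → 27 bp
  186–237 → 52 bp
  238–245 → 8 bp
  246–265 → 20 bp
Sorted largest to smallest: 86, 52, 52, 27, 20, 20, 8 bp.

86, 52, 52, 27, 20, 20, 8 bp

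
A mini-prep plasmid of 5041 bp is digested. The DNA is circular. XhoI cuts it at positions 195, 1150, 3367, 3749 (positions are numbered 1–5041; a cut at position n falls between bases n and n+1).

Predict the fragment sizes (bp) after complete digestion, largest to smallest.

Circular molecule, 4 cuts → 4 fragments:
  1150 − 195 = 955 bp
  3367 − 1150 = 2217 bp
  3749 − 3367 = 382 bp
  wrap: 5041 − 3749 + 195 = 1487 bp
Sorted largest to smallest: 2217, 1487, 955, 382 bp.

2217, 1487, 955, 382 bp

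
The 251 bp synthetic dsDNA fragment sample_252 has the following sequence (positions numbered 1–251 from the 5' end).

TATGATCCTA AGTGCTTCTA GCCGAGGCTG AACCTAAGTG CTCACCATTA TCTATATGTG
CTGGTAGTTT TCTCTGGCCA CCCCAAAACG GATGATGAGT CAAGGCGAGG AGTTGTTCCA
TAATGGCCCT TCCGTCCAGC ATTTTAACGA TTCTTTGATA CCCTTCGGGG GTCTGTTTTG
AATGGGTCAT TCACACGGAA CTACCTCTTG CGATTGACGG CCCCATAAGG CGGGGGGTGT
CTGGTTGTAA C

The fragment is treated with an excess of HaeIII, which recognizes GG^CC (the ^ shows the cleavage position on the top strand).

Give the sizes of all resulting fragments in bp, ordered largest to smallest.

94, 77, 49, 31 bp

HaeIII sites (GGCC) start at positions 76, 125, 219.
HaeIII cuts after base 2 of each site, so after positions 77, 126, 220.
Linear molecule, 3 cuts → 4 fragments:
  1–77 → 77 bp
  78–126 → 49 bp
  127–220 → 94 bp
  221–251 → 31 bp
Sorted largest to smallest: 94, 77, 49, 31 bp.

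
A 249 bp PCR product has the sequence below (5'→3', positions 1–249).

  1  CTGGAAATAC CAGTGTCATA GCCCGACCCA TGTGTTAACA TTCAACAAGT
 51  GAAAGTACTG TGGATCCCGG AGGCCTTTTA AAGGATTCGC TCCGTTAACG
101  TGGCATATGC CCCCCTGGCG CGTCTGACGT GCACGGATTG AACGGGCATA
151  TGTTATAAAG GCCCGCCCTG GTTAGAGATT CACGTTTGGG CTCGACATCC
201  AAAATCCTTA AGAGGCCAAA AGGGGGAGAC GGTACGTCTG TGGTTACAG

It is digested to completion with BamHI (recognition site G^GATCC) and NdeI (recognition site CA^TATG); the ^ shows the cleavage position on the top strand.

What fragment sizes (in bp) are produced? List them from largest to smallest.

The BamHI site (GGATCC) starts at position 62.
BamHI cuts after the first base of each site, so after position 62.
NdeI sites (CATATG) start at positions 104, 147.
NdeI cuts after base 2 of each site, so after positions 105, 148.
Combined cut positions: 62, 105, 148.
Linear molecule, 3 cuts → 4 fragments:
  1–62 → 62 bp
  63–105 → 43 bp
  106–148 → 43 bp
  149–249 → 101 bp
Sorted largest to smallest: 101, 62, 43, 43 bp.

101, 62, 43, 43 bp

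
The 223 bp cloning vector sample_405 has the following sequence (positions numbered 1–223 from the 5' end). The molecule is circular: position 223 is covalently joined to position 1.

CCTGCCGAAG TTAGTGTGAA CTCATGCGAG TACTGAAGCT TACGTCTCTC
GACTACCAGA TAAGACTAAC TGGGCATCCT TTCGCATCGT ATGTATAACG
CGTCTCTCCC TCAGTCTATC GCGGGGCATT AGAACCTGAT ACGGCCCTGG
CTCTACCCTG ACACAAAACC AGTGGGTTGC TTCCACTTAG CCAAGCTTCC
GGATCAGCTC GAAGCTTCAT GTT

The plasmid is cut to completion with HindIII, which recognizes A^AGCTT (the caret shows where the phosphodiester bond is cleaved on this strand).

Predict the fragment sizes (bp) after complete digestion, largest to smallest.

HindIII sites (AAGCTT) start at positions 36, 193, 212.
HindIII cuts after the first base of each site, so after positions 36, 193, 212.
Circular molecule, 3 cuts → 3 fragments:
  37–193 → 157 bp
  194–212 → 19 bp
  213–223 then 1–36 → 11 + 36 = 47 bp
Sorted largest to smallest: 157, 47, 19 bp.

157, 47, 19 bp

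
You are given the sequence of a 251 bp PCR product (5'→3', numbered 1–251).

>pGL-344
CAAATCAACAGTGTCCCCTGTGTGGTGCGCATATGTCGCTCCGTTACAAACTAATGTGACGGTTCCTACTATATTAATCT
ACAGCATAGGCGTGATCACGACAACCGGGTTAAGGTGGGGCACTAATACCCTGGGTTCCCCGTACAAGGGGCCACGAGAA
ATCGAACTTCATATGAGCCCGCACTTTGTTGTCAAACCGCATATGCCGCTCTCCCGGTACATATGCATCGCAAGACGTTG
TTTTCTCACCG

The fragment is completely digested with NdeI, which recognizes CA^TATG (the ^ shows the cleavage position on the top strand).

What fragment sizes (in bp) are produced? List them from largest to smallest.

NdeI sites (CATATG) start at positions 30, 170, 200, 220.
NdeI cuts after base 2 of each site, so after positions 31, 171, 201, 221.
Linear molecule, 4 cuts → 5 fragments:
  1–31 → 31 bp
  32–171 → 140 bp
  172–201 → 30 bp
  202–221 → 20 bp
  222–251 → 30 bp
Sorted largest to smallest: 140, 31, 30, 30, 20 bp.

140, 31, 30, 30, 20 bp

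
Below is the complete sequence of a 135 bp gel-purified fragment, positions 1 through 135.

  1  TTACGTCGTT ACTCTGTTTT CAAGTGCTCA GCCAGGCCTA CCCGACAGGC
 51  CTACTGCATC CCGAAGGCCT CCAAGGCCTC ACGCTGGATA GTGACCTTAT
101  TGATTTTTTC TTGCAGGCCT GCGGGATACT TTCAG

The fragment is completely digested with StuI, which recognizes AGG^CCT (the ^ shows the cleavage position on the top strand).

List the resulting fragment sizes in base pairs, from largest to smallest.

41, 36, 18, 18, 13, 9 bp

StuI sites (AGGCCT) start at positions 34, 47, 65, 74, 115.
StuI cuts after base 3 of each site, so after positions 36, 49, 67, 76, 117.
Linear molecule, 5 cuts → 6 fragments:
  1–36 → 36 bp
  37–49 → 13 bp
  50–67 → 18 bp
  68–76 → 9 bp
  77–117 → 41 bp
  118–135 → 18 bp
Sorted largest to smallest: 41, 36, 18, 18, 13, 9 bp.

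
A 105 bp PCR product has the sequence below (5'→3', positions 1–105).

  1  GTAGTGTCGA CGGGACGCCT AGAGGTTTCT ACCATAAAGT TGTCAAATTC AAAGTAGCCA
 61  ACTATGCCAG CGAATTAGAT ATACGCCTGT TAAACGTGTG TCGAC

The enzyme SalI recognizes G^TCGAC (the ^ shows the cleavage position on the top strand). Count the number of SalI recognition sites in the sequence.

GTCGAC occurs starting at positions 6, 100.
SalI cuts at 2 sites.

2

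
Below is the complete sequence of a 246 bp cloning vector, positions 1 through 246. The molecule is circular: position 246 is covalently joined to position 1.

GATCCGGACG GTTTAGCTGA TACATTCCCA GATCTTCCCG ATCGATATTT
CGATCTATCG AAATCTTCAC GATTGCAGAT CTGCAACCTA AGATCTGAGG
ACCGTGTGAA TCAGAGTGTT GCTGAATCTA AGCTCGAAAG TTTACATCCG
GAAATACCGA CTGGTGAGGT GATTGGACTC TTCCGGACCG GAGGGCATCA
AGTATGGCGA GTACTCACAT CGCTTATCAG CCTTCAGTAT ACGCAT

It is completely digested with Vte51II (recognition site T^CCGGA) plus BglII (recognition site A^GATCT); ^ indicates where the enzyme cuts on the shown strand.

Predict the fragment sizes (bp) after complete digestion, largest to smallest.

Vte51II sites (TCCGGA) start at positions 3, 147, 182.
Vte51II cuts after the first base of each site, so after positions 3, 147, 182.
BglII sites (AGATCT) start at positions 30, 77, 91.
BglII cuts after the first base of each site, so after positions 30, 77, 91.
Combined cut positions: 3, 30, 77, 91, 147, 182.
Circular molecule, 6 cuts → 6 fragments:
  4–30 → 27 bp
  31–77 → 47 bp
  78–91 → 14 bp
  92–147 → 56 bp
  148–182 → 35 bp
  183–246 then 1–3 → 64 + 3 = 67 bp
Sorted largest to smallest: 67, 56, 47, 35, 27, 14 bp.

67, 56, 47, 35, 27, 14 bp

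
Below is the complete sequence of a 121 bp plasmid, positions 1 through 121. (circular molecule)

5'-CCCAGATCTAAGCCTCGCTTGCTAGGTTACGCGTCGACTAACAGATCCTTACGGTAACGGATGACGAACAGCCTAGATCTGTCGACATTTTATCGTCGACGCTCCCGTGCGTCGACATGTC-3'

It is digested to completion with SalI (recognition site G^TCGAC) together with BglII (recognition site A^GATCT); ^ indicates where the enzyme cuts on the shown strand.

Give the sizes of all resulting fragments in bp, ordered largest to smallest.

SalI sites (GTCGAC) start at positions 33, 81, 95, 111.
SalI cuts after the first base of each site, so after positions 33, 81, 95, 111.
BglII sites (AGATCT) start at positions 4, 75.
BglII cuts after the first base of each site, so after positions 4, 75.
Combined cut positions: 4, 33, 75, 81, 95, 111.
Circular molecule, 6 cuts → 6 fragments:
  5–33 → 29 bp
  34–75 → 42 bp
  76–81 → 6 bp
  82–95 → 14 bp
  96–111 → 16 bp
  112–121 then 1–4 → 10 + 4 = 14 bp
Sorted largest to smallest: 42, 29, 16, 14, 14, 6 bp.

42, 29, 16, 14, 14, 6 bp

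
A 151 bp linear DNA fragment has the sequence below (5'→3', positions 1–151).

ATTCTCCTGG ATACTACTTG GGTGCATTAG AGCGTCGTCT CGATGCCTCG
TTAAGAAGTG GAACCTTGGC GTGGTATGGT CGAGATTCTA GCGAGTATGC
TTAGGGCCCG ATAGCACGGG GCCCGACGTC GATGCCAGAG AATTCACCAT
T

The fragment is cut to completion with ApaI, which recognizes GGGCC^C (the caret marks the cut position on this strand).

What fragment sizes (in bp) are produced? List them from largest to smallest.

ApaI sites (GGGCCC) start at positions 104, 119.
ApaI cuts after base 5 of each site (before the last base), so after positions 108, 123.
Linear molecule, 2 cuts → 3 fragments:
  1–108 → 108 bp
  109–123 → 15 bp
  124–151 → 28 bp
Sorted largest to smallest: 108, 28, 15 bp.

108, 28, 15 bp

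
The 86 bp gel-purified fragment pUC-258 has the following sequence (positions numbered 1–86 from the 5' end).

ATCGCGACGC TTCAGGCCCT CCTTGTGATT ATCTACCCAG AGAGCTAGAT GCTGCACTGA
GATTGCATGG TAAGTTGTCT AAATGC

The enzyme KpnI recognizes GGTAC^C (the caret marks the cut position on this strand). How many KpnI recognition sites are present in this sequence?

0

No occurrence of GGTACC is present in the sequence.
KpnI does not cut: 0 sites.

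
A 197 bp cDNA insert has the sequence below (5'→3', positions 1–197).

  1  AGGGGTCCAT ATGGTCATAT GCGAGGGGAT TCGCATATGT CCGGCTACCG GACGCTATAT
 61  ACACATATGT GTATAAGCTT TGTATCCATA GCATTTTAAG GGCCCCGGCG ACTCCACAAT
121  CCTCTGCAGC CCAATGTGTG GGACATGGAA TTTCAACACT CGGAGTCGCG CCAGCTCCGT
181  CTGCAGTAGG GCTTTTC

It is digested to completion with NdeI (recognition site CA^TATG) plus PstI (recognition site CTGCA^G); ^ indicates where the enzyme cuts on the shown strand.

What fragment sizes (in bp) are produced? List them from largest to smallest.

NdeI sites (CATATG) start at positions 8, 16, 34, 64.
NdeI cuts after base 2 of each site, so after positions 9, 17, 35, 65.
PstI sites (CTGCAG) start at positions 124, 181.
PstI cuts after base 5 of each site (before the last base), so after positions 128, 185.
Combined cut positions: 9, 17, 35, 65, 128, 185.
Linear molecule, 6 cuts → 7 fragments:
  1–9 → 9 bp
  10–17 → 8 bp
  18–35 → 18 bp
  36–65 → 30 bp
  66–128 → 63 bp
  129–185 → 57 bp
  186–197 → 12 bp
Sorted largest to smallest: 63, 57, 30, 18, 12, 9, 8 bp.

63, 57, 30, 18, 12, 9, 8 bp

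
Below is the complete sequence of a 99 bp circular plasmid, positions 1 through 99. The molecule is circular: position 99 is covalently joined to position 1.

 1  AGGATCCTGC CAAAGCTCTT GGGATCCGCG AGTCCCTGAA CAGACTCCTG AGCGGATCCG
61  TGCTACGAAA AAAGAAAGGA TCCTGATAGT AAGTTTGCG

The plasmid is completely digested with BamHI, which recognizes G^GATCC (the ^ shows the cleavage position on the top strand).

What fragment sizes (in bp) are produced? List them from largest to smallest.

BamHI sites (GGATCC) start at positions 2, 22, 54, 78.
BamHI cuts after the first base of each site, so after positions 2, 22, 54, 78.
Circular molecule, 4 cuts → 4 fragments:
  3–22 → 20 bp
  23–54 → 32 bp
  55–78 → 24 bp
  79–99 then 1–2 → 21 + 2 = 23 bp
Sorted largest to smallest: 32, 24, 23, 20 bp.

32, 24, 23, 20 bp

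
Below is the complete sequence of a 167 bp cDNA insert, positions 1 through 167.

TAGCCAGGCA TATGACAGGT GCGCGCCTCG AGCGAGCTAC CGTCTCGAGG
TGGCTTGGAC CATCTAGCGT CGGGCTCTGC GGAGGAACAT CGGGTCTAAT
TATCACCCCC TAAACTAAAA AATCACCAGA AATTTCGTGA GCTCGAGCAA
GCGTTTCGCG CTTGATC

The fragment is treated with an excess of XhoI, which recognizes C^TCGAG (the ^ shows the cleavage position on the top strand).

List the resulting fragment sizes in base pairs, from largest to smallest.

XhoI sites (CTCGAG) start at positions 27, 44, 142.
XhoI cuts after the first base of each site, so after positions 27, 44, 142.
Linear molecule, 3 cuts → 4 fragments:
  1–27 → 27 bp
  28–44 → 17 bp
  45–142 → 98 bp
  143–167 → 25 bp
Sorted largest to smallest: 98, 27, 25, 17 bp.

98, 27, 25, 17 bp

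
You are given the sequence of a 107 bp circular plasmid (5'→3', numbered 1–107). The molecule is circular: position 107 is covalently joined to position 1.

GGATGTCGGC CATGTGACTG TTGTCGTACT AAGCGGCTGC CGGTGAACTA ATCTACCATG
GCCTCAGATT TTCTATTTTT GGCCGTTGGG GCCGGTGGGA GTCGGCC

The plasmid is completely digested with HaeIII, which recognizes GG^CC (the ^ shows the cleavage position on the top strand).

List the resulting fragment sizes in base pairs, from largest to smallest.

HaeIII sites (GGCC) start at positions 8, 60, 81, 90, 104.
HaeIII cuts after base 2 of each site, so after positions 9, 61, 82, 91, 105.
Circular molecule, 5 cuts → 5 fragments:
  10–61 → 52 bp
  62–82 → 21 bp
  83–91 → 9 bp
  92–105 → 14 bp
  106–107 then 1–9 → 2 + 9 = 11 bp
Sorted largest to smallest: 52, 21, 14, 11, 9 bp.

52, 21, 14, 11, 9 bp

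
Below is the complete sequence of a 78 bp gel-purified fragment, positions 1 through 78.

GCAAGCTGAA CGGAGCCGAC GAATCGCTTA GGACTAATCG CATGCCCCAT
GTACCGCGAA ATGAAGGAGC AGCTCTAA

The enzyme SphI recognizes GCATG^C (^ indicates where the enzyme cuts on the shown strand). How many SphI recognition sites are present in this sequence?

1

GCATGC occurs starting at position 40.
SphI cuts at 1 site.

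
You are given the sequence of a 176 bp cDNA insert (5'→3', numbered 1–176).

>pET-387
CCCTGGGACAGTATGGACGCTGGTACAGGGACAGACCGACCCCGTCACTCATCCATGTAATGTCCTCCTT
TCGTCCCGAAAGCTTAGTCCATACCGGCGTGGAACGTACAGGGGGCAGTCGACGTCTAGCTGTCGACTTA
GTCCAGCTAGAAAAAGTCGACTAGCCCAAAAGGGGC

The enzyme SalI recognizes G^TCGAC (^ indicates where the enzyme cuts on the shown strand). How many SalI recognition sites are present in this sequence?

GTCGAC occurs starting at positions 118, 132, 156.
SalI cuts at 3 sites.

3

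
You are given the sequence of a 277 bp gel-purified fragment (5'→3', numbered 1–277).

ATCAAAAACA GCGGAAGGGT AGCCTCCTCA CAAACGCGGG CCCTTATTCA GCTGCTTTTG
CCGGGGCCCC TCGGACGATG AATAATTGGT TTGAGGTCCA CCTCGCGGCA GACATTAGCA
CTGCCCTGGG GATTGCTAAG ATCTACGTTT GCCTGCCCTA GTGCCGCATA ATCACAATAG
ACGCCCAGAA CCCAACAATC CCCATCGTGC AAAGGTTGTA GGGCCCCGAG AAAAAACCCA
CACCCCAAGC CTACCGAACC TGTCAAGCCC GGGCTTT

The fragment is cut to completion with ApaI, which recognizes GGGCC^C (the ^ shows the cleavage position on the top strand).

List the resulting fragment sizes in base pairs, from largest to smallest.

157, 52, 42, 26 bp

ApaI sites (GGGCCC) start at positions 38, 64, 221.
ApaI cuts after base 5 of each site (before the last base), so after positions 42, 68, 225.
Linear molecule, 3 cuts → 4 fragments:
  1–42 → 42 bp
  43–68 → 26 bp
  69–225 → 157 bp
  226–277 → 52 bp
Sorted largest to smallest: 157, 52, 42, 26 bp.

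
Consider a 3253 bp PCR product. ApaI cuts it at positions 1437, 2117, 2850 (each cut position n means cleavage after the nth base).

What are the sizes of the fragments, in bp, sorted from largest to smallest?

Linear molecule, 3 cuts → 4 fragments:
  1437 − 0 = 1437 bp
  2117 − 1437 = 680 bp
  2850 − 2117 = 733 bp
  3253 − 2850 = 403 bp
Sorted largest to smallest: 1437, 733, 680, 403 bp.

1437, 733, 680, 403 bp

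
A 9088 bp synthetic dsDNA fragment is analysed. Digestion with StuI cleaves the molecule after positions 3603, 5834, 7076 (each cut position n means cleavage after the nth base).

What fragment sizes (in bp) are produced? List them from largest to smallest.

3603, 2231, 2012, 1242 bp

Linear molecule, 3 cuts → 4 fragments:
  3603 − 0 = 3603 bp
  5834 − 3603 = 2231 bp
  7076 − 5834 = 1242 bp
  9088 − 7076 = 2012 bp
Sorted largest to smallest: 3603, 2231, 2012, 1242 bp.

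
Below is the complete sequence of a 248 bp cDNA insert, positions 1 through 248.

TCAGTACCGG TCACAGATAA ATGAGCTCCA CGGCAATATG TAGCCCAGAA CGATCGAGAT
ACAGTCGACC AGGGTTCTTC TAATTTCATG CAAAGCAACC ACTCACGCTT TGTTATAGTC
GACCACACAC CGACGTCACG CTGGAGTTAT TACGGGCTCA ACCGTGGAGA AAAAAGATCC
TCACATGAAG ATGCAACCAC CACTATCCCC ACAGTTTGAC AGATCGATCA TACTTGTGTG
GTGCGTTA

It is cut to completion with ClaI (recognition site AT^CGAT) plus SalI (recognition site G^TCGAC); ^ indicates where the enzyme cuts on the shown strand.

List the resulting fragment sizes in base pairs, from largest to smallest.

The ClaI site (ATCGAT) starts at position 223.
ClaI cuts after base 2 of each site, so after position 224.
SalI sites (GTCGAC) start at positions 64, 118.
SalI cuts after the first base of each site, so after positions 64, 118.
Combined cut positions: 64, 118, 224.
Linear molecule, 3 cuts → 4 fragments:
  1–64 → 64 bp
  65–118 → 54 bp
  119–224 → 106 bp
  225–248 → 24 bp
Sorted largest to smallest: 106, 64, 54, 24 bp.

106, 64, 54, 24 bp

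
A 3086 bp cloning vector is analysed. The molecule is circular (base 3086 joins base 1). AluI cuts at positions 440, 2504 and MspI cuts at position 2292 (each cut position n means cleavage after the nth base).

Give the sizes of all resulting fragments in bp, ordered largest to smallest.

1852, 1022, 212 bp

Combined cut positions (sorted): 440, 2292, 2504.
Circular molecule, 3 cuts → 3 fragments:
  2292 − 440 = 1852 bp
  2504 − 2292 = 212 bp
  wrap: 3086 − 2504 + 440 = 1022 bp
Sorted largest to smallest: 1852, 1022, 212 bp.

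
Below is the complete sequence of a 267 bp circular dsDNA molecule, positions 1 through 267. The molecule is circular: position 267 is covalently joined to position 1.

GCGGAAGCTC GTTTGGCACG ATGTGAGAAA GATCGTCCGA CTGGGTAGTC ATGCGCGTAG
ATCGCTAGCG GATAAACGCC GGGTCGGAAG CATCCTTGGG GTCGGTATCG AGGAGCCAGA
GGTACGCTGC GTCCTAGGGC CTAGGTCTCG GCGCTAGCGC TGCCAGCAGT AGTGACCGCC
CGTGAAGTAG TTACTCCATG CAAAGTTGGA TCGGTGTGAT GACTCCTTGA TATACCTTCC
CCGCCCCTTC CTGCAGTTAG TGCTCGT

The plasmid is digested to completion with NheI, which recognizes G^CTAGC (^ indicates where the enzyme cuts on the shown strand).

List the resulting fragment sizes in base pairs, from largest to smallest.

178, 89 bp

NheI sites (GCTAGC) start at positions 64, 153.
NheI cuts after the first base of each site, so after positions 64, 153.
Circular molecule, 2 cuts → 2 fragments:
  65–153 → 89 bp
  154–267 then 1–64 → 114 + 64 = 178 bp
Sorted largest to smallest: 178, 89 bp.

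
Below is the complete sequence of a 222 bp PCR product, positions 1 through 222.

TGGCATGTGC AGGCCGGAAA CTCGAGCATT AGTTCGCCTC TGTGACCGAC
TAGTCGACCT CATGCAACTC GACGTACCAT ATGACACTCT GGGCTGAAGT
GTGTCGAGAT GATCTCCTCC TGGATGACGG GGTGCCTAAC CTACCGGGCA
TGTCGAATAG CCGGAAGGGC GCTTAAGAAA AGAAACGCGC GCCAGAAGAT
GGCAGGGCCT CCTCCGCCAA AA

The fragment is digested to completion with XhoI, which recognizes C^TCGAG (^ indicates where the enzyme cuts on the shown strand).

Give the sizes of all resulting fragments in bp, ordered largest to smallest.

The XhoI site (CTCGAG) starts at position 21.
XhoI cuts after the first base of each site, so after position 21.
Linear molecule, 1 cut → 2 fragments:
  1–21 → 21 bp
  22–222 → 201 bp
Sorted largest to smallest: 201, 21 bp.

201, 21 bp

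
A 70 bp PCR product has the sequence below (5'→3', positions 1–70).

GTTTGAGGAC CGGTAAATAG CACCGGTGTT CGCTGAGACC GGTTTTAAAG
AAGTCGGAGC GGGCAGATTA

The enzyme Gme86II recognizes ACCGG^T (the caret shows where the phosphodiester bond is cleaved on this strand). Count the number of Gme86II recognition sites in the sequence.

ACCGGT occurs starting at positions 9, 22, 38.
Gme86II cuts at 3 sites.

3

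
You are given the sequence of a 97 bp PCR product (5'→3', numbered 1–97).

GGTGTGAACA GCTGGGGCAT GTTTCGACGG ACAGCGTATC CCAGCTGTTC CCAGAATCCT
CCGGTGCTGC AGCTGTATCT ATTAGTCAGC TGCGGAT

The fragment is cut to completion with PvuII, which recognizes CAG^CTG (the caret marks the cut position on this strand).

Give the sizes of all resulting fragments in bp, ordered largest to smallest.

PvuII sites (CAGCTG) start at positions 9, 42, 70, 87.
PvuII cuts after base 3 of each site, so after positions 11, 44, 72, 89.
Linear molecule, 4 cuts → 5 fragments:
  1–11 → 11 bp
  12–44 → 33 bp
  45–72 → 28 bp
  73–89 → 17 bp
  90–97 → 8 bp
Sorted largest to smallest: 33, 28, 17, 11, 8 bp.

33, 28, 17, 11, 8 bp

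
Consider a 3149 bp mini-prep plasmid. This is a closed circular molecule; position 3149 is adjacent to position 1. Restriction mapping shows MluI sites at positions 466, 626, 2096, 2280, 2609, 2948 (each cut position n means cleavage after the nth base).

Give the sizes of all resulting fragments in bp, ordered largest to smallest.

1470, 667, 339, 329, 184, 160 bp

Circular molecule, 6 cuts → 6 fragments:
  626 − 466 = 160 bp
  2096 − 626 = 1470 bp
  2280 − 2096 = 184 bp
  2609 − 2280 = 329 bp
  2948 − 2609 = 339 bp
  wrap: 3149 − 2948 + 466 = 667 bp
Sorted largest to smallest: 1470, 667, 339, 329, 184, 160 bp.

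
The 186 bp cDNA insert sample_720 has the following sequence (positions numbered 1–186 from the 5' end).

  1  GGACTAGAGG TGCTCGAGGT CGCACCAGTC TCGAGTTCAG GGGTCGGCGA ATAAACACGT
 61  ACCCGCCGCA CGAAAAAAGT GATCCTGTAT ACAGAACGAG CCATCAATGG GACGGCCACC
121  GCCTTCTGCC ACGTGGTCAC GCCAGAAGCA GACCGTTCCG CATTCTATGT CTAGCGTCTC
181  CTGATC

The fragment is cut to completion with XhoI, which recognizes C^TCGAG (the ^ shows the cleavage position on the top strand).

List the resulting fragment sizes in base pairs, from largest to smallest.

XhoI sites (CTCGAG) start at positions 13, 30.
XhoI cuts after the first base of each site, so after positions 13, 30.
Linear molecule, 2 cuts → 3 fragments:
  1–13 → 13 bp
  14–30 → 17 bp
  31–186 → 156 bp
Sorted largest to smallest: 156, 17, 13 bp.

156, 17, 13 bp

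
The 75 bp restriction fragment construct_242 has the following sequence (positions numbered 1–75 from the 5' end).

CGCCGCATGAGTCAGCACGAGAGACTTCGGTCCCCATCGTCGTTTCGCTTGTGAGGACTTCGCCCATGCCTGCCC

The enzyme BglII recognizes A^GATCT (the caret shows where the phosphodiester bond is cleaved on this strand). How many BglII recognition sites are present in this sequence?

No occurrence of AGATCT is present in the sequence.
BglII does not cut: 0 sites.

0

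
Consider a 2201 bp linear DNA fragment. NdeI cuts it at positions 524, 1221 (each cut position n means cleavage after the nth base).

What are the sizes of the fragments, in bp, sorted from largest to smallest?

980, 697, 524 bp

Linear molecule, 2 cuts → 3 fragments:
  524 − 0 = 524 bp
  1221 − 524 = 697 bp
  2201 − 1221 = 980 bp
Sorted largest to smallest: 980, 697, 524 bp.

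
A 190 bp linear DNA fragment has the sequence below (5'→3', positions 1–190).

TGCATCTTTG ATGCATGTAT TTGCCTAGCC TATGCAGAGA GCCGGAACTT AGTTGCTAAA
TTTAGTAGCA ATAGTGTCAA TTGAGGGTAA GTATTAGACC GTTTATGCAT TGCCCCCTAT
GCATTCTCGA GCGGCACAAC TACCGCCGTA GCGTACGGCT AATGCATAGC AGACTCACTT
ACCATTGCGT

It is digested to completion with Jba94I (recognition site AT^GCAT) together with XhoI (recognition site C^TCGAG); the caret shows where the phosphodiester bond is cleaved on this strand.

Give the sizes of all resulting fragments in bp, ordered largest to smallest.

94, 37, 27, 14, 12, 6 bp

Jba94I sites (ATGCAT) start at positions 11, 105, 119, 162.
Jba94I cuts after base 2 of each site, so after positions 12, 106, 120, 163.
The XhoI site (CTCGAG) starts at position 126.
XhoI cuts after the first base of each site, so after position 126.
Combined cut positions: 12, 106, 120, 126, 163.
Linear molecule, 5 cuts → 6 fragments:
  1–12 → 12 bp
  13–106 → 94 bp
  107–120 → 14 bp
  121–126 → 6 bp
  127–163 → 37 bp
  164–190 → 27 bp
Sorted largest to smallest: 94, 37, 27, 14, 12, 6 bp.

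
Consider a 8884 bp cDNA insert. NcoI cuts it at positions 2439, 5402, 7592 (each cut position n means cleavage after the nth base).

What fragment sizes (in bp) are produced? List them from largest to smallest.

2963, 2439, 2190, 1292 bp

Linear molecule, 3 cuts → 4 fragments:
  2439 − 0 = 2439 bp
  5402 − 2439 = 2963 bp
  7592 − 5402 = 2190 bp
  8884 − 7592 = 1292 bp
Sorted largest to smallest: 2963, 2439, 2190, 1292 bp.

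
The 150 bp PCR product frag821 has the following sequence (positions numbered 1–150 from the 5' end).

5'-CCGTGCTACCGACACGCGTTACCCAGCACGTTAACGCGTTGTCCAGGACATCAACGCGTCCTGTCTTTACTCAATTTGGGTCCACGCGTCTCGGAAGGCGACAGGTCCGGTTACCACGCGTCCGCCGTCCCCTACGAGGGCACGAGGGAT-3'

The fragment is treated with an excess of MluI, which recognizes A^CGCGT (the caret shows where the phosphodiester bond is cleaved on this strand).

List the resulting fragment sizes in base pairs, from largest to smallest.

34, 32, 30, 20, 20, 14 bp

MluI sites (ACGCGT) start at positions 14, 34, 54, 84, 116.
MluI cuts after the first base of each site, so after positions 14, 34, 54, 84, 116.
Linear molecule, 5 cuts → 6 fragments:
  1–14 → 14 bp
  15–34 → 20 bp
  35–54 → 20 bp
  55–84 → 30 bp
  85–116 → 32 bp
  117–150 → 34 bp
Sorted largest to smallest: 34, 32, 30, 20, 20, 14 bp.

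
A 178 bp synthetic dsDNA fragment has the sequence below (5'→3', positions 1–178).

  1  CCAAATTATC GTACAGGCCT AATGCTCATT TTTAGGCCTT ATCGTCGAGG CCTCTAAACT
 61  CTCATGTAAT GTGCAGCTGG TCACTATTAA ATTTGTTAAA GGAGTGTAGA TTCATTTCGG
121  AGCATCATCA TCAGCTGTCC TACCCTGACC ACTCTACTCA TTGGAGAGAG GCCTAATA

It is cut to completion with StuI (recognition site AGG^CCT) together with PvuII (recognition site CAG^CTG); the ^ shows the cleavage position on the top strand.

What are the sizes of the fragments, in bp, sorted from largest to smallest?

58, 37, 26, 19, 17, 14, 7 bp

StuI sites (AGGCCT) start at positions 15, 34, 48, 169.
StuI cuts after base 3 of each site, so after positions 17, 36, 50, 171.
PvuII sites (CAGCTG) start at positions 74, 132.
PvuII cuts after base 3 of each site, so after positions 76, 134.
Combined cut positions: 17, 36, 50, 76, 134, 171.
Linear molecule, 6 cuts → 7 fragments:
  1–17 → 17 bp
  18–36 → 19 bp
  37–50 → 14 bp
  51–76 → 26 bp
  77–134 → 58 bp
  135–171 → 37 bp
  172–178 → 7 bp
Sorted largest to smallest: 58, 37, 26, 19, 17, 14, 7 bp.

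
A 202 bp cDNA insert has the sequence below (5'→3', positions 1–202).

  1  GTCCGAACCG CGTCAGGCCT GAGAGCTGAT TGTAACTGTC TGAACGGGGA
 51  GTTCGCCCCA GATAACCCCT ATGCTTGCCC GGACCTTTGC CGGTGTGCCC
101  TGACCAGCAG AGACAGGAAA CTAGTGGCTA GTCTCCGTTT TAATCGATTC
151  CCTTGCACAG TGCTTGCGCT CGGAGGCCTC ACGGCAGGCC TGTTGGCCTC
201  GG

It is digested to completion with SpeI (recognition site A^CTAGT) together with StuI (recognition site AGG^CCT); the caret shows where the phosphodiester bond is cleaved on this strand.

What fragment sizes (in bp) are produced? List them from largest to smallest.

103, 56, 17, 14, 12 bp

The SpeI site (ACTAGT) starts at position 120.
SpeI cuts after the first base of each site, so after position 120.
StuI sites (AGGCCT) start at positions 15, 174, 186.
StuI cuts after base 3 of each site, so after positions 17, 176, 188.
Combined cut positions: 17, 120, 176, 188.
Linear molecule, 4 cuts → 5 fragments:
  1–17 → 17 bp
  18–120 → 103 bp
  121–176 → 56 bp
  177–188 → 12 bp
  189–202 → 14 bp
Sorted largest to smallest: 103, 56, 17, 14, 12 bp.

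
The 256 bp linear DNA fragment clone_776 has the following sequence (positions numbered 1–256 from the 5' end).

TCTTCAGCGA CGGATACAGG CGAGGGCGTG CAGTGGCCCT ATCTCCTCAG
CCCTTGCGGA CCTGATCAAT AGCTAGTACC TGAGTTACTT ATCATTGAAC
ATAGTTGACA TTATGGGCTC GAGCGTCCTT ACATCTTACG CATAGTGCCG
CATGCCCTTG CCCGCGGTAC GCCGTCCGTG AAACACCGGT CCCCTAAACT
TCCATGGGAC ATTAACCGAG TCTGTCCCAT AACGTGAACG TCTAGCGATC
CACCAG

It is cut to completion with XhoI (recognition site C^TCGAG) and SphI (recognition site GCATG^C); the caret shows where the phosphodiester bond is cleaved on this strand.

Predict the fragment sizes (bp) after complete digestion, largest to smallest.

118, 102, 36 bp

The XhoI site (CTCGAG) starts at position 118.
XhoI cuts after the first base of each site, so after position 118.
The SphI site (GCATGC) starts at position 150.
SphI cuts after base 5 of each site (before the last base), so after position 154.
Combined cut positions: 118, 154.
Linear molecule, 2 cuts → 3 fragments:
  1–118 → 118 bp
  119–154 → 36 bp
  155–256 → 102 bp
Sorted largest to smallest: 118, 102, 36 bp.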